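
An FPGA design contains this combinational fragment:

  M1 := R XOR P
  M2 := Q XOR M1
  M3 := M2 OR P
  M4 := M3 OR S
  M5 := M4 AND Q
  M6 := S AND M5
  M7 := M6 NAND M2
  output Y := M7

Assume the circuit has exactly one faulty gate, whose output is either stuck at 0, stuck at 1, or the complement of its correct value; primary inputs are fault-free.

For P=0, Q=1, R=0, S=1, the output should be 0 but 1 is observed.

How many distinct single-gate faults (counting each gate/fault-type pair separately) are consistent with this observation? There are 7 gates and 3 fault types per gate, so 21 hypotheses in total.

Fault-free: M1=0, M2=1, M3=1, M4=1, M5=1, M6=1, M7=0 → 0. Observed 1.
  M1: stuck-at-1, inverted output ✓; others ✗
  M2: stuck-at-0, inverted output ✓; others ✗
  M3: none of the 3 fault types match ✗
  M4: stuck-at-0, inverted output ✓; others ✗
  M5: stuck-at-0, inverted output ✓; others ✗
  M6: stuck-at-0, inverted output ✓; others ✗
  M7: stuck-at-1, inverted output ✓; others ✗
Consistent faults: {M1 stuck-at-1, M1 inverted output, M2 stuck-at-0, M2 inverted output, M4 stuck-at-0, M4 inverted output, M5 stuck-at-0, M5 inverted output, M6 stuck-at-0, M6 inverted output, M7 stuck-at-1, M7 inverted output} — 12 in all.

12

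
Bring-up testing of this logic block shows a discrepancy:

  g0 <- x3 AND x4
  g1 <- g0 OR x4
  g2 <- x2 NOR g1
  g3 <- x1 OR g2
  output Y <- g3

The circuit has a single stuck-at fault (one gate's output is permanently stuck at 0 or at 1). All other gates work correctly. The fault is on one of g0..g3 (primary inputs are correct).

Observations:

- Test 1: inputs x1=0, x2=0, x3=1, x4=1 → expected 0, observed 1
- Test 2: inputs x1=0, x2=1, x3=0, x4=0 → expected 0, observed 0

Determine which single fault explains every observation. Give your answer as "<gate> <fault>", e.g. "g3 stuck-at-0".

g1 stuck-at-0

Fault-free values for test 1 (x1=0, x2=0, x3=1, x4=1): g0=1, g1=1, g2=0, g3=0, giving Y=0. Observed 1.
Test 1: faults giving observed 1 are {g1 stuck-at-0, g2 stuck-at-1, g3 stuck-at-1}.
Test 2 (x1=0, x2=1, x3=0, x4=0): fault-free g0=0, g1=0, g2=0, g3=0 → 0; observed 0. Eliminates g2 stuck-at-1, g3 stuck-at-1.
Only g1 stuck-at-0 is consistent with every test.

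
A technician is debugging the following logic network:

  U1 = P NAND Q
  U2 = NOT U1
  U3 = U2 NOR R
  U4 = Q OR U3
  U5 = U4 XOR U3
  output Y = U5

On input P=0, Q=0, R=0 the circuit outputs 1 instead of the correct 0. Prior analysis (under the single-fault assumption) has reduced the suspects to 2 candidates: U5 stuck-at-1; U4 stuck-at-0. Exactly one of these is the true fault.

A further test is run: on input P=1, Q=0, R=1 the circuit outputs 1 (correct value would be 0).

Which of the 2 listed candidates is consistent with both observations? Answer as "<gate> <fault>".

Evaluate each candidate on input P=1, Q=0, R=1:
  U5 stuck-at-1: U1=1, U2=0, U3=0, U4=0, U5=1 [stuck-at-1] → 1 — matches
  U4 stuck-at-0: U1=1, U2=0, U3=0, U4=0 [stuck-at-0], U5=0 → 0 — eliminated
Only U5 stuck-at-1 reproduces the observed 1.

U5 stuck-at-1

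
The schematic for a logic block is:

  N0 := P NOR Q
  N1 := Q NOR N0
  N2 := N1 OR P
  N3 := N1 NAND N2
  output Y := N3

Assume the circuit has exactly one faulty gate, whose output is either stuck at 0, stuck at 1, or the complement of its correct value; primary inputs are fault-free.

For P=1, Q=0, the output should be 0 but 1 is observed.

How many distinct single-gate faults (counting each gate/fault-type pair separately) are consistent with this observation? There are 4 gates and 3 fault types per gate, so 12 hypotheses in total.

8

Fault-free: N0=0, N1=1, N2=1, N3=0 → 0. Observed 1.
  N0 stuck-at-0: output 0 ✗
  N0 stuck-at-1: output 1 ✓
  N0 inverted output: output 1 ✓
  N1 stuck-at-0: output 1 ✓
  N1 stuck-at-1: output 0 ✗
  N1 inverted output: output 1 ✓
  N2 stuck-at-0: output 1 ✓
  N2 stuck-at-1: output 0 ✗
  N2 inverted output: output 1 ✓
  N3 stuck-at-0: output 0 ✗
  N3 stuck-at-1: output 1 ✓
  N3 inverted output: output 1 ✓
Consistent faults: {N0 stuck-at-1, N0 inverted output, N1 stuck-at-0, N1 inverted output, N2 stuck-at-0, N2 inverted output, N3 stuck-at-1, N3 inverted output} — 8 in all.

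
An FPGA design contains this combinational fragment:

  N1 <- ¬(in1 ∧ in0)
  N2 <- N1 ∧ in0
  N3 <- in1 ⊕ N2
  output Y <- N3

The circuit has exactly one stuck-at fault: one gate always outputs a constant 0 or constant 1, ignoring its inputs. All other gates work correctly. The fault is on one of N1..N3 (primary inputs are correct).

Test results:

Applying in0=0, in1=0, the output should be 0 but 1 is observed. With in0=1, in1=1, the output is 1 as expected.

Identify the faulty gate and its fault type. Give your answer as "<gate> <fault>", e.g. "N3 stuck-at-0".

N3 stuck-at-1

Fault-free values for test 1 (in0=0, in1=0): N1=1, N2=0, N3=0, giving Y=0. Observed 1.
Test 1: faults giving observed 1 are {N2 stuck-at-1, N3 stuck-at-1}.
Test 2 (in0=1, in1=1): fault-free N1=0, N2=0, N3=1 → 1; observed 1. Eliminates N2 stuck-at-1.
Only N3 stuck-at-1 is consistent with every test.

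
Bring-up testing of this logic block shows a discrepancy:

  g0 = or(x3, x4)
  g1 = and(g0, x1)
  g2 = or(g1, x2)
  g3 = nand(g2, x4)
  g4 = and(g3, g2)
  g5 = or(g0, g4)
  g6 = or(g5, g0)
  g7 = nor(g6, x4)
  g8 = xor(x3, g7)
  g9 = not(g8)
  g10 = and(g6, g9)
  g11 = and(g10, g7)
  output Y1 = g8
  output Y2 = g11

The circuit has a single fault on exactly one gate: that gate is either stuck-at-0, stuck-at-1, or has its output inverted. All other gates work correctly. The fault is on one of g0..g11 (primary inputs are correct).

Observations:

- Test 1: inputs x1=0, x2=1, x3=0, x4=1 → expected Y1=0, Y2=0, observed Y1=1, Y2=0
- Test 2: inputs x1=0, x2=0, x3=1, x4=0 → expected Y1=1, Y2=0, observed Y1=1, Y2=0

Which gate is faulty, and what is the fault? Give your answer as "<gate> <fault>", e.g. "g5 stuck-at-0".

g8 stuck-at-1

Fault-free values for test 1 (x1=0, x2=1, x3=0, x4=1): g0=1, g1=0, g2=1, g3=0, g4=0, g5=1, g6=1, g7=0, g8=0, g9=1, g10=1, g11=0, giving Y1=0, Y2=0. Observed Y1=1, Y2=0.
Test 1: faults giving observed Y1=1, Y2=0 are {g7 stuck-at-1, g7 inverted output, g8 stuck-at-1, g8 inverted output}.
Test 2 (x1=0, x2=0, x3=1, x4=0): fault-free g0=1, g1=0, g2=0, g3=1, g4=0, g5=1, g6=1, g7=0, g8=1, g9=0, g10=0, g11=0 → Y1=1, Y2=0; observed Y1=1, Y2=0. Eliminates g7 stuck-at-1, g7 inverted output, g8 inverted output.
Only g8 stuck-at-1 is consistent with every test.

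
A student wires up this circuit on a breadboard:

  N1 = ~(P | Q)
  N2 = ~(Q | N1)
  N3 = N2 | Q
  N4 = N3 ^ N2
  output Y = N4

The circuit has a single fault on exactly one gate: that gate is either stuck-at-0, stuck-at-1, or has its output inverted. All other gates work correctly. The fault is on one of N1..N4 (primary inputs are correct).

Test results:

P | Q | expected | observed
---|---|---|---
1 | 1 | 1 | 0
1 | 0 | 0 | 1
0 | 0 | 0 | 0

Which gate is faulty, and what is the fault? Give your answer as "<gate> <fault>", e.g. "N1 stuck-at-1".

Fault-free values for test 1 (P=1, Q=1): N1=0, N2=0, N3=1, N4=1, giving Y=1. Observed 0.
Test 1: faults giving observed 0 are {N2 stuck-at-1, N2 inverted output, N3 stuck-at-0, N3 inverted output, N4 stuck-at-0, N4 inverted output}.
Test 2 (P=1, Q=0): fault-free N1=0, N2=1, N3=1, N4=0 → 0; observed 1. Eliminates N2 stuck-at-1, N2 inverted output, N4 stuck-at-0.
Test 3 (P=0, Q=0): fault-free N1=1, N2=0, N3=0, N4=0 → 0; observed 0. Eliminates N3 inverted output, N4 inverted output.
Only N3 stuck-at-0 is consistent with every test.

N3 stuck-at-0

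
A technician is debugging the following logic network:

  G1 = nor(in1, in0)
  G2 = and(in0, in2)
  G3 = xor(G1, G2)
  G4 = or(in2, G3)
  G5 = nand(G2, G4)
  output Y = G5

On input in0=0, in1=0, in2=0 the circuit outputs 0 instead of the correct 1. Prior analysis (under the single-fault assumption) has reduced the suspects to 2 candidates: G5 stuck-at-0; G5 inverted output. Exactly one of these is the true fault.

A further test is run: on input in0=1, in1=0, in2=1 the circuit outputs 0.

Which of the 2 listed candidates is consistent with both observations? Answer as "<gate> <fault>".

Evaluate each candidate on input in0=1, in1=0, in2=1:
  G5 stuck-at-0: G1=0, G2=1, G3=1, G4=1, G5=0 [stuck-at-0] → 0 — matches
  G5 inverted output: G1=0, G2=1, G3=1, G4=1, G5=1 [inverted output] → 1 — eliminated
Only G5 stuck-at-0 reproduces the observed 0.

G5 stuck-at-0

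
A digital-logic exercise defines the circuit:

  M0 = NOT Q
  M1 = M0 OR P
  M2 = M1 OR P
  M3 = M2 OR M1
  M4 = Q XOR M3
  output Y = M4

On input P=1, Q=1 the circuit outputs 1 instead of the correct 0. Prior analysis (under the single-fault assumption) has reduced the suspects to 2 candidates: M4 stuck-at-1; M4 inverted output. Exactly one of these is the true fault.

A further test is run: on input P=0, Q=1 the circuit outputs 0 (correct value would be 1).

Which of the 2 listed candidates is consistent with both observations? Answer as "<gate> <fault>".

M4 inverted output

Evaluate each candidate on input P=0, Q=1:
  M4 stuck-at-1: M0=0, M1=0, M2=0, M3=0, M4=1 [stuck-at-1] → 1 — eliminated
  M4 inverted output: M0=0, M1=0, M2=0, M3=0, M4=0 [inverted output] → 0 — matches
Only M4 inverted output reproduces the observed 0.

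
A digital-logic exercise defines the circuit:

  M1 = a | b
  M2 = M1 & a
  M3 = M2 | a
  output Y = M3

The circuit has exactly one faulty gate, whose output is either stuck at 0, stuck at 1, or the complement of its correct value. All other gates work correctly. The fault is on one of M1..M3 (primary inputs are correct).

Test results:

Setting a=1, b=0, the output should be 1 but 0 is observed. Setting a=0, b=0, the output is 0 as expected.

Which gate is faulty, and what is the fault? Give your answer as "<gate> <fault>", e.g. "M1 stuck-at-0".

Fault-free values for test 1 (a=1, b=0): M1=1, M2=1, M3=1, giving Y=1. Observed 0.
Test 1: faults giving observed 0 are {M3 stuck-at-0, M3 inverted output}.
Test 2 (a=0, b=0): fault-free M1=0, M2=0, M3=0 → 0; observed 0. Eliminates M3 inverted output.
Only M3 stuck-at-0 is consistent with every test.

M3 stuck-at-0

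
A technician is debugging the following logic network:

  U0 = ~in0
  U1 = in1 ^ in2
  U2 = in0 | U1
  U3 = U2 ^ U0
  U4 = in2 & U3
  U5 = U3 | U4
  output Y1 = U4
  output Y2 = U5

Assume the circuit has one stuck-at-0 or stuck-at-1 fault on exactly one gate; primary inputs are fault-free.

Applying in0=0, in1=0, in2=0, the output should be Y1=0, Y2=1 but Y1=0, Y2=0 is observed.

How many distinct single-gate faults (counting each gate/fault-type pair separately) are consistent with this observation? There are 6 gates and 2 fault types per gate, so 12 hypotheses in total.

5

Fault-free: U0=1, U1=0, U2=0, U3=1, U4=0, U5=1 → Y1=0, Y2=1. Observed Y1=0, Y2=0.
  U0 stuck-at-0: output Y1=0, Y2=0 ✓
  U0 stuck-at-1: output Y1=0, Y2=1 ✗
  U1 stuck-at-0: output Y1=0, Y2=1 ✗
  U1 stuck-at-1: output Y1=0, Y2=0 ✓
  U2 stuck-at-0: output Y1=0, Y2=1 ✗
  U2 stuck-at-1: output Y1=0, Y2=0 ✓
  U3 stuck-at-0: output Y1=0, Y2=0 ✓
  U3 stuck-at-1: output Y1=0, Y2=1 ✗
  U4 stuck-at-0: output Y1=0, Y2=1 ✗
  U4 stuck-at-1: output Y1=1, Y2=1 ✗
  U5 stuck-at-0: output Y1=0, Y2=0 ✓
  U5 stuck-at-1: output Y1=0, Y2=1 ✗
Consistent faults: {U0 stuck-at-0, U1 stuck-at-1, U2 stuck-at-1, U3 stuck-at-0, U5 stuck-at-0} — 5 in all.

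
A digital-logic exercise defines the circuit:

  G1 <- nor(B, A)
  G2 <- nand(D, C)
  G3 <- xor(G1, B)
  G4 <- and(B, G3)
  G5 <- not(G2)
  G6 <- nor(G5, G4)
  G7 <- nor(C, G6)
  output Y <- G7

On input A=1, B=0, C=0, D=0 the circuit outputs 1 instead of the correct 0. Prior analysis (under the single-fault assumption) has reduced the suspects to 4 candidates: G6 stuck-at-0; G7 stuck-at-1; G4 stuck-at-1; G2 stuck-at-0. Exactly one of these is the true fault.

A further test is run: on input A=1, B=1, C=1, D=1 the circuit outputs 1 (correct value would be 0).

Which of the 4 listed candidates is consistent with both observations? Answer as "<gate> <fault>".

Evaluate each candidate on input A=1, B=1, C=1, D=1:
  G6 stuck-at-0: G1=0, G2=0, G3=1, G4=1, G5=1, G6=0 [stuck-at-0], G7=0 → 0 — eliminated
  G7 stuck-at-1: G1=0, G2=0, G3=1, G4=1, G5=1, G6=0, G7=1 [stuck-at-1] → 1 — matches
  G4 stuck-at-1: G1=0, G2=0, G3=1, G4=1 [stuck-at-1], G5=1, G6=0, G7=0 → 0 — eliminated
  G2 stuck-at-0: G1=0, G2=0 [stuck-at-0], G3=1, G4=1, G5=1, G6=0, G7=0 → 0 — eliminated
Only G7 stuck-at-1 reproduces the observed 1.

G7 stuck-at-1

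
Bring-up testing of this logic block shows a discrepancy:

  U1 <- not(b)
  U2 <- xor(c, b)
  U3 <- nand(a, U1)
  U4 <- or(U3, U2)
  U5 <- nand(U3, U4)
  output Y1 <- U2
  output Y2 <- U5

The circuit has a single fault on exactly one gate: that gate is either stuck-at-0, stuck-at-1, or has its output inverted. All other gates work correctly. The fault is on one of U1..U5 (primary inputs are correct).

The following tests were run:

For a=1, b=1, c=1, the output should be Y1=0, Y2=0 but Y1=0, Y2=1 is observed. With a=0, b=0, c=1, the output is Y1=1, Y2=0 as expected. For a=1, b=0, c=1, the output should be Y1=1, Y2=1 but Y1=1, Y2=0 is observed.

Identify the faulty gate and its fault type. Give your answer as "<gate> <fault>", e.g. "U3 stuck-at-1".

U1 inverted output

Fault-free values for test 1 (a=1, b=1, c=1): U1=0, U2=0, U3=1, U4=1, U5=0, giving Y1=0, Y2=0. Observed Y1=0, Y2=1.
Test 1: faults giving observed Y1=0, Y2=1 are {U1 stuck-at-1, U1 inverted output, U3 stuck-at-0, U3 inverted output, U4 stuck-at-0, U4 inverted output, U5 stuck-at-1, U5 inverted output}.
Test 2 (a=0, b=0, c=1): fault-free U1=1, U2=1, U3=1, U4=1, U5=0 → Y1=1, Y2=0; observed Y1=1, Y2=0. Eliminates U3 stuck-at-0, U3 inverted output, U4 stuck-at-0, U4 inverted output, U5 stuck-at-1, U5 inverted output.
Test 3 (a=1, b=0, c=1): fault-free U1=1, U2=1, U3=0, U4=1, U5=1 → Y1=1, Y2=1; observed Y1=1, Y2=0. Eliminates U1 stuck-at-1.
Only U1 inverted output is consistent with every test.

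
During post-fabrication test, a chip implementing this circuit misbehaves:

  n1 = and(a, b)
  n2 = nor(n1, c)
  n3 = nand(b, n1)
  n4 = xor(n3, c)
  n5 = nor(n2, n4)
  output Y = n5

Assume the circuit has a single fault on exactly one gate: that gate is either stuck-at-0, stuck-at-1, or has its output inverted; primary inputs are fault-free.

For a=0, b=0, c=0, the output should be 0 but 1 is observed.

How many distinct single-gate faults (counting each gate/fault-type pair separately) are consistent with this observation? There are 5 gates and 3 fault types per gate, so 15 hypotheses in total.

Fault-free: n1=0, n2=1, n3=1, n4=1, n5=0 → 0. Observed 1.
  n1: none of the 3 fault types match ✗
  n2: none of the 3 fault types match ✗
  n3: none of the 3 fault types match ✗
  n4: none of the 3 fault types match ✗
  n5: stuck-at-1, inverted output ✓; others ✗
Consistent faults: {n5 stuck-at-1, n5 inverted output} — 2 in all.

2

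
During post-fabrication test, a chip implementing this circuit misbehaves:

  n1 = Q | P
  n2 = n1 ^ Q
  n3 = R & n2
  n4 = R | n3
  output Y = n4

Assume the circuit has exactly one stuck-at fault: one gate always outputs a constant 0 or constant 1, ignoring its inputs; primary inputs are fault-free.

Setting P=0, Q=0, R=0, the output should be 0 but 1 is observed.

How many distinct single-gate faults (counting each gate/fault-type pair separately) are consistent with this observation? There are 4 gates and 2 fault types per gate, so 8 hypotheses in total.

2

Fault-free: n1=0, n2=0, n3=0, n4=0 → 0. Observed 1.
  n1 stuck-at-0: output 0 ✗
  n1 stuck-at-1: output 0 ✗
  n2 stuck-at-0: output 0 ✗
  n2 stuck-at-1: output 0 ✗
  n3 stuck-at-0: output 0 ✗
  n3 stuck-at-1: output 1 ✓
  n4 stuck-at-0: output 0 ✗
  n4 stuck-at-1: output 1 ✓
Consistent faults: {n3 stuck-at-1, n4 stuck-at-1} — 2 in all.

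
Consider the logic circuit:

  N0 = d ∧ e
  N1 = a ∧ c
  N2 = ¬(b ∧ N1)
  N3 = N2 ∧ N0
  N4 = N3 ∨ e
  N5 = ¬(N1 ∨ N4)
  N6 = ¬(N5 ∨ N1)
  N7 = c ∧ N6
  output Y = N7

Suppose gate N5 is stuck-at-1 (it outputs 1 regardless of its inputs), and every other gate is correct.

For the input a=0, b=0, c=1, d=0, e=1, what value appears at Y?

0

Propagate with N5 forced: N0=0, N1=0, N2=1, N3=0, N4=1, N5=1 [stuck-at-1], N6=0, N7=0.
So Y = 0. (Without the fault it would be 1.)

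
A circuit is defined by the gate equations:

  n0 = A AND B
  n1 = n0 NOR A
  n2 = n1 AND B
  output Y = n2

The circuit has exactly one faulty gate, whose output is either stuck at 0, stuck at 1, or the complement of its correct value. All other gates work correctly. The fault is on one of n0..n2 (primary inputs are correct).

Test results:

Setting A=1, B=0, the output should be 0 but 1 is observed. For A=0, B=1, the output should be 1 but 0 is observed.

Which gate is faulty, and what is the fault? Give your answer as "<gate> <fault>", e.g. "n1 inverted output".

n2 inverted output

Fault-free values for test 1 (A=1, B=0): n0=0, n1=0, n2=0, giving Y=0. Observed 1.
Test 1: faults giving observed 1 are {n2 stuck-at-1, n2 inverted output}.
Test 2 (A=0, B=1): fault-free n0=0, n1=1, n2=1 → 1; observed 0. Eliminates n2 stuck-at-1.
Only n2 inverted output is consistent with every test.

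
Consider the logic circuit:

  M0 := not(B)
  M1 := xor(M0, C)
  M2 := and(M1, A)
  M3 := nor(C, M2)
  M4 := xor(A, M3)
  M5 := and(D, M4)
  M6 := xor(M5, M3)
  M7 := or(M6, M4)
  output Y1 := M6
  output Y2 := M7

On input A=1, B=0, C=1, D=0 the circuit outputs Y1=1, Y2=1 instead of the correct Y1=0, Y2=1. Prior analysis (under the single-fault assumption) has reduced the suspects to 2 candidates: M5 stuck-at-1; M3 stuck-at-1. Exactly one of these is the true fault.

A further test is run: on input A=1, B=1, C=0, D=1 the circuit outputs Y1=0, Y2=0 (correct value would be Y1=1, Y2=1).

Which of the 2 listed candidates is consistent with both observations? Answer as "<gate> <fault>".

M5 stuck-at-1

Evaluate each candidate on input A=1, B=1, C=0, D=1:
  M5 stuck-at-1: M0=0, M1=0, M2=0, M3=1, M4=0, M5=1 [stuck-at-1], M6=0, M7=0 → Y1=0, Y2=0 — matches
  M3 stuck-at-1: M0=0, M1=0, M2=0, M3=1 [stuck-at-1], M4=0, M5=0, M6=1, M7=1 → Y1=1, Y2=1 — eliminated
Only M5 stuck-at-1 reproduces the observed Y1=0, Y2=0.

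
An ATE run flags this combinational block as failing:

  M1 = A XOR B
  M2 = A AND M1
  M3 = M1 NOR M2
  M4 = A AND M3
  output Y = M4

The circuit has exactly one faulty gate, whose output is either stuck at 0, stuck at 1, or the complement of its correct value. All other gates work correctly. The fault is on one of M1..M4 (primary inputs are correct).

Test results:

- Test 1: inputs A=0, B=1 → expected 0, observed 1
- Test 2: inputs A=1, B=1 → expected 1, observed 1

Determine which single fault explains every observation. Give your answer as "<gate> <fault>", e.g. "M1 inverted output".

M4 stuck-at-1

Fault-free values for test 1 (A=0, B=1): M1=1, M2=0, M3=0, M4=0, giving Y=0. Observed 1.
Test 1: faults giving observed 1 are {M4 stuck-at-1, M4 inverted output}.
Test 2 (A=1, B=1): fault-free M1=0, M2=0, M3=1, M4=1 → 1; observed 1. Eliminates M4 inverted output.
Only M4 stuck-at-1 is consistent with every test.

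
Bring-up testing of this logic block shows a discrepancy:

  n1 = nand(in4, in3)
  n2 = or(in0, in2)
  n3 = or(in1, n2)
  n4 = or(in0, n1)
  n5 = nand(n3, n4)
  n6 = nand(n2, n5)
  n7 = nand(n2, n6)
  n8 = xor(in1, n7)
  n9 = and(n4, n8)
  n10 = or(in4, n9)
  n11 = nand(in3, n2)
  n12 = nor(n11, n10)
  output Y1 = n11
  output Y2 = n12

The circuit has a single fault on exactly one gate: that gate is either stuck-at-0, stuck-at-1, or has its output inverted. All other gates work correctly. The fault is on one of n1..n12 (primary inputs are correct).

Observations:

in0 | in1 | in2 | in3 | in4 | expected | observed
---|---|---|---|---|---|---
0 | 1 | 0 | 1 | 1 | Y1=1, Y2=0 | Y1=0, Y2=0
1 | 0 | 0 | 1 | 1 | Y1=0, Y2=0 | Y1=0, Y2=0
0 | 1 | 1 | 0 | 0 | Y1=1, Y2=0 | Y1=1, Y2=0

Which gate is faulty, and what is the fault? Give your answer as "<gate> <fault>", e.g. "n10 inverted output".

Fault-free values for test 1 (in0=0, in1=1, in2=0, in3=1, in4=1): n1=0, n2=0, n3=1, n4=0, n5=1, n6=1, n7=1, n8=0, n9=0, n10=1, n11=1, n12=0, giving Y1=1, Y2=0. Observed Y1=0, Y2=0.
Test 1: faults giving observed Y1=0, Y2=0 are {n2 stuck-at-1, n2 inverted output, n11 stuck-at-0, n11 inverted output}.
Test 2 (in0=1, in1=0, in2=0, in3=1, in4=1): fault-free n1=0, n2=1, n3=1, n4=1, n5=0, n6=1, n7=0, n8=0, n9=0, n10=1, n11=0, n12=0 → Y1=0, Y2=0; observed Y1=0, Y2=0. Eliminates n2 inverted output, n11 inverted output.
Test 3 (in0=0, in1=1, in2=1, in3=0, in4=0): fault-free n1=1, n2=1, n3=1, n4=1, n5=0, n6=1, n7=0, n8=1, n9=1, n10=1, n11=1, n12=0 → Y1=1, Y2=0; observed Y1=1, Y2=0. Eliminates n11 stuck-at-0.
Only n2 stuck-at-1 is consistent with every test.

n2 stuck-at-1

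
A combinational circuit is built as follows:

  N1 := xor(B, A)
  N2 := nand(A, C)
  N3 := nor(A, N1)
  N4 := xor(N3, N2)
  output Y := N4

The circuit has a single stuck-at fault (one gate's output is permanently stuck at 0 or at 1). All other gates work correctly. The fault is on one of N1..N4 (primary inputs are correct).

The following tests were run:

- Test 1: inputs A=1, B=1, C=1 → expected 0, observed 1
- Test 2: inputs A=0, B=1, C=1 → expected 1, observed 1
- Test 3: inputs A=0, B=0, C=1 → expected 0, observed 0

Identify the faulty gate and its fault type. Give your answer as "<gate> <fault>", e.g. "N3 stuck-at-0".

Fault-free values for test 1 (A=1, B=1, C=1): N1=0, N2=0, N3=0, N4=0, giving Y=0. Observed 1.
Test 1: faults giving observed 1 are {N2 stuck-at-1, N3 stuck-at-1, N4 stuck-at-1}.
Test 2 (A=0, B=1, C=1): fault-free N1=1, N2=1, N3=0, N4=1 → 1; observed 1. Eliminates N3 stuck-at-1.
Test 3 (A=0, B=0, C=1): fault-free N1=0, N2=1, N3=1, N4=0 → 0; observed 0. Eliminates N4 stuck-at-1.
Only N2 stuck-at-1 is consistent with every test.

N2 stuck-at-1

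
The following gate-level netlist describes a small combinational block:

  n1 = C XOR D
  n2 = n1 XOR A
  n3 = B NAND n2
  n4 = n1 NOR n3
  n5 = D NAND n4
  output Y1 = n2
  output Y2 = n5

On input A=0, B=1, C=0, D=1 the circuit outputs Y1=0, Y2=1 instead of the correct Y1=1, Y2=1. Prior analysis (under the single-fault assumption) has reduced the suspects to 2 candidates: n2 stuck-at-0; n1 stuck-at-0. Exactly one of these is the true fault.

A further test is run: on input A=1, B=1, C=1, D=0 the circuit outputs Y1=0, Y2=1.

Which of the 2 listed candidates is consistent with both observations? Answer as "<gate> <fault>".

n2 stuck-at-0

Evaluate each candidate on input A=1, B=1, C=1, D=0:
  n2 stuck-at-0: n1=1, n2=0 [stuck-at-0], n3=1, n4=0, n5=1 → Y1=0, Y2=1 — matches
  n1 stuck-at-0: n1=0 [stuck-at-0], n2=1, n3=0, n4=1, n5=1 → Y1=1, Y2=1 — eliminated
Only n2 stuck-at-0 reproduces the observed Y1=0, Y2=1.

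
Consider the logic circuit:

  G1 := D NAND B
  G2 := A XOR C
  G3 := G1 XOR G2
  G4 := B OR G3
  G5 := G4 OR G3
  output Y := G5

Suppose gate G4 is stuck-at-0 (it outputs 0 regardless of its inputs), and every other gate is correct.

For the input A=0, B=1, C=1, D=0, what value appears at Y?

Propagate with G4 forced: G1=1, G2=1, G3=0, G4=0 [stuck-at-0], G5=0.
So Y = 0. (Without the fault it would be 1.)

0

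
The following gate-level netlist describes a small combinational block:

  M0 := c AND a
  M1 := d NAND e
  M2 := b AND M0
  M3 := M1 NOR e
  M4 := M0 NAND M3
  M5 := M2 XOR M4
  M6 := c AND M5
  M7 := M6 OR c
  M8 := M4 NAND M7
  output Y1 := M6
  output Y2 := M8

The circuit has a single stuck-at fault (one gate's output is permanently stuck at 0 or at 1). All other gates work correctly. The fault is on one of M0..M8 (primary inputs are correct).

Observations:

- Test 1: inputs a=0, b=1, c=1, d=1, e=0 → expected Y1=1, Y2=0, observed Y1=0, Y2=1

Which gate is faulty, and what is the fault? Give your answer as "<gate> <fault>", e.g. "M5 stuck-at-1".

M4 stuck-at-0

Fault-free values for test 1 (a=0, b=1, c=1, d=1, e=0): M0=0, M1=1, M2=0, M3=0, M4=1, M5=1, M6=1, M7=1, M8=0, giving Y1=1, Y2=0. Observed Y1=0, Y2=1.
Test 1: faults giving observed Y1=0, Y2=1 are {M4 stuck-at-0}.
Only M4 stuck-at-0 is consistent with every test.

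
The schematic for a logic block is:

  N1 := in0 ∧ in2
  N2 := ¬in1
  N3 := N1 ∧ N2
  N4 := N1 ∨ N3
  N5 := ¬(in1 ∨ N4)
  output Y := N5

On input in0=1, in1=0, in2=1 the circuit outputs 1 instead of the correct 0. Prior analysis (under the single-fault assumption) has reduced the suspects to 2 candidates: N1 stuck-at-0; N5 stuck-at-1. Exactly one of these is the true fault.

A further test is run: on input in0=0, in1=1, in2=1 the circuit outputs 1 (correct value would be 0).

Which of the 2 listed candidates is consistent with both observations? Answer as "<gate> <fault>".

Evaluate each candidate on input in0=0, in1=1, in2=1:
  N1 stuck-at-0: N1=0 [stuck-at-0], N2=0, N3=0, N4=0, N5=0 → 0 — eliminated
  N5 stuck-at-1: N1=0, N2=0, N3=0, N4=0, N5=1 [stuck-at-1] → 1 — matches
Only N5 stuck-at-1 reproduces the observed 1.

N5 stuck-at-1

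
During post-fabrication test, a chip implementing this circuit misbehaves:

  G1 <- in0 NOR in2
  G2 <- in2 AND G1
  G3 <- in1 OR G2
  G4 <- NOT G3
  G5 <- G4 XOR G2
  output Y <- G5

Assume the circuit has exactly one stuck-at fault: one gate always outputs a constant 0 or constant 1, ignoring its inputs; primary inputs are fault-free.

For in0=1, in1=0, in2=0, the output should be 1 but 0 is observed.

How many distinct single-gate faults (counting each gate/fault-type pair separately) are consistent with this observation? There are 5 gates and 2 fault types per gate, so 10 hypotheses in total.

Fault-free: G1=0, G2=0, G3=0, G4=1, G5=1 → 1. Observed 0.
  G1 stuck-at-0: output 1 ✗
  G1 stuck-at-1: output 1 ✗
  G2 stuck-at-0: output 1 ✗
  G2 stuck-at-1: output 1 ✗
  G3 stuck-at-0: output 1 ✗
  G3 stuck-at-1: output 0 ✓
  G4 stuck-at-0: output 0 ✓
  G4 stuck-at-1: output 1 ✗
  G5 stuck-at-0: output 0 ✓
  G5 stuck-at-1: output 1 ✗
Consistent faults: {G3 stuck-at-1, G4 stuck-at-0, G5 stuck-at-0} — 3 in all.

3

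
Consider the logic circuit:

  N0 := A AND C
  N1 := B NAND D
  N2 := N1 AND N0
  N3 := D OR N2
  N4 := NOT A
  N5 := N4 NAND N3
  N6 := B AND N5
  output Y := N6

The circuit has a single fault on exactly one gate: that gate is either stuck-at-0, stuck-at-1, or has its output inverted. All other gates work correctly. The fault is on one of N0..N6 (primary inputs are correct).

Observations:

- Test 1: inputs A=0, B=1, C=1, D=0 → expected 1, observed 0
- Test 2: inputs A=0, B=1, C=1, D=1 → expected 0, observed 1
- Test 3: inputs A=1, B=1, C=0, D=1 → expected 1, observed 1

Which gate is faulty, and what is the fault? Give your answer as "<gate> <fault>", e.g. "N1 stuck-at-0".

N3 inverted output

Fault-free values for test 1 (A=0, B=1, C=1, D=0): N0=0, N1=1, N2=0, N3=0, N4=1, N5=1, N6=1, giving Y=1. Observed 0.
Test 1: faults giving observed 0 are {N0 stuck-at-1, N0 inverted output, N2 stuck-at-1, N2 inverted output, N3 stuck-at-1, N3 inverted output, N5 stuck-at-0, N5 inverted output, N6 stuck-at-0, N6 inverted output}.
Test 2 (A=0, B=1, C=1, D=1): fault-free N0=0, N1=0, N2=0, N3=1, N4=1, N5=0, N6=0 → 0; observed 1. Eliminates N0 stuck-at-1, N0 inverted output, N2 stuck-at-1, N2 inverted output, N3 stuck-at-1, N5 stuck-at-0, N6 stuck-at-0.
Test 3 (A=1, B=1, C=0, D=1): fault-free N0=0, N1=0, N2=0, N3=1, N4=0, N5=1, N6=1 → 1; observed 1. Eliminates N5 inverted output, N6 inverted output.
Only N3 inverted output is consistent with every test.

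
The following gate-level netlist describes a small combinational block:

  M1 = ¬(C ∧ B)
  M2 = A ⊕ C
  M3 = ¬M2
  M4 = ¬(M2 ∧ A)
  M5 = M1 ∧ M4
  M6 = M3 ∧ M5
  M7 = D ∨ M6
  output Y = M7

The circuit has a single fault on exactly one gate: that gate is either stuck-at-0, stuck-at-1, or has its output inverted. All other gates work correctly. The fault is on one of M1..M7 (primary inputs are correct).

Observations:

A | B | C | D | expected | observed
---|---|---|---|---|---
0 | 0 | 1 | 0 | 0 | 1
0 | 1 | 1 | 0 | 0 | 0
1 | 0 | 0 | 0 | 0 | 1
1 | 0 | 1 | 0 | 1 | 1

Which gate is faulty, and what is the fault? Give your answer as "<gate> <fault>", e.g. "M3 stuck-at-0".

Fault-free values for test 1 (A=0, B=0, C=1, D=0): M1=1, M2=1, M3=0, M4=1, M5=1, M6=0, M7=0, giving Y=0. Observed 1.
Test 1: faults giving observed 1 are {M2 stuck-at-0, M2 inverted output, M3 stuck-at-1, M3 inverted output, M6 stuck-at-1, M6 inverted output, M7 stuck-at-1, M7 inverted output}.
Test 2 (A=0, B=1, C=1, D=0): fault-free M1=0, M2=1, M3=0, M4=1, M5=0, M6=0, M7=0 → 0; observed 0. Eliminates M6 stuck-at-1, M6 inverted output, M7 stuck-at-1, M7 inverted output.
Test 3 (A=1, B=0, C=0, D=0): fault-free M1=1, M2=1, M3=0, M4=0, M5=0, M6=0, M7=0 → 0; observed 1. Eliminates M3 stuck-at-1, M3 inverted output.
Test 4 (A=1, B=0, C=1, D=0): fault-free M1=1, M2=0, M3=1, M4=1, M5=1, M6=1, M7=1 → 1; observed 1. Eliminates M2 inverted output.
Only M2 stuck-at-0 is consistent with every test.

M2 stuck-at-0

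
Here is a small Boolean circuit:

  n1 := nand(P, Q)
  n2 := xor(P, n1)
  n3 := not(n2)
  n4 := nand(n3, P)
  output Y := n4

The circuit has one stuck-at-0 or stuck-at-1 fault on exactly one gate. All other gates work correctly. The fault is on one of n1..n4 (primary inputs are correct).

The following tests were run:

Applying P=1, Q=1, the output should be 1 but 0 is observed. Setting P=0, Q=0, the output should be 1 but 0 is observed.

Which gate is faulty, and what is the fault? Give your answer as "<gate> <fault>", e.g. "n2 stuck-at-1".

n4 stuck-at-0

Fault-free values for test 1 (P=1, Q=1): n1=0, n2=1, n3=0, n4=1, giving Y=1. Observed 0.
Test 1: faults giving observed 0 are {n1 stuck-at-1, n2 stuck-at-0, n3 stuck-at-1, n4 stuck-at-0}.
Test 2 (P=0, Q=0): fault-free n1=1, n2=1, n3=0, n4=1 → 1; observed 0. Eliminates n1 stuck-at-1, n2 stuck-at-0, n3 stuck-at-1.
Only n4 stuck-at-0 is consistent with every test.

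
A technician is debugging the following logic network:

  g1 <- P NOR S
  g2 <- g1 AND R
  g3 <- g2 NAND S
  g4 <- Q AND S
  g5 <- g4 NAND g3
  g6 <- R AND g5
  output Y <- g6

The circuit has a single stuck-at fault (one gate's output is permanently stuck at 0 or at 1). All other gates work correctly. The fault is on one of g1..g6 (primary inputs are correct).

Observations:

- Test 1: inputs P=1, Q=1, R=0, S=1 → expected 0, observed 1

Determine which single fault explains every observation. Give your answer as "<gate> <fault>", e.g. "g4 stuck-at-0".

Fault-free values for test 1 (P=1, Q=1, R=0, S=1): g1=0, g2=0, g3=1, g4=1, g5=0, g6=0, giving Y=0. Observed 1.
Test 1: faults giving observed 1 are {g6 stuck-at-1}.
Only g6 stuck-at-1 is consistent with every test.

g6 stuck-at-1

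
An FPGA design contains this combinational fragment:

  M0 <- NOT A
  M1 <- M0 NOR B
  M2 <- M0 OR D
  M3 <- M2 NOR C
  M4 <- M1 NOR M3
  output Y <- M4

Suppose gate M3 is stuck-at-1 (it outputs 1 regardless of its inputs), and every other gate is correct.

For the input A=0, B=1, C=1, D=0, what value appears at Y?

Propagate with M3 forced: M0=1, M1=0, M2=1, M3=1 [stuck-at-1], M4=0.
So Y = 0. (Without the fault it would be 1.)

0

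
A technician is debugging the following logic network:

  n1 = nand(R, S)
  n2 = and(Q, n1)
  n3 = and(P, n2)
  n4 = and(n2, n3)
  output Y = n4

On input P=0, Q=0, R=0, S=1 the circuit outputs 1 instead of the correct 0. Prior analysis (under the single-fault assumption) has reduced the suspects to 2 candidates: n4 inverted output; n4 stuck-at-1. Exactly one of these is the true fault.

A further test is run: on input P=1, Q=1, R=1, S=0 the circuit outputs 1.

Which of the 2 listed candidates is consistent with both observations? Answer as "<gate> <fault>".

n4 stuck-at-1

Evaluate each candidate on input P=1, Q=1, R=1, S=0:
  n4 inverted output: n1=1, n2=1, n3=1, n4=0 [inverted output] → 0 — eliminated
  n4 stuck-at-1: n1=1, n2=1, n3=1, n4=1 [stuck-at-1] → 1 — matches
Only n4 stuck-at-1 reproduces the observed 1.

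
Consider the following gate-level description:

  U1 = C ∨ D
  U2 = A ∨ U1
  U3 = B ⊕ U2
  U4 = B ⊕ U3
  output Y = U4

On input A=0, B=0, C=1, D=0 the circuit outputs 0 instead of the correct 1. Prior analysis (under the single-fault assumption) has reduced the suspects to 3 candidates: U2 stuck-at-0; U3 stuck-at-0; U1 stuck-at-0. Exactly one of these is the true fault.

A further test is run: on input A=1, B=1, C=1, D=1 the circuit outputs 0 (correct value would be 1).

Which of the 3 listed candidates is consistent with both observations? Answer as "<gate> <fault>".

Evaluate each candidate on input A=1, B=1, C=1, D=1:
  U2 stuck-at-0: U1=1, U2=0 [stuck-at-0], U3=1, U4=0 → 0 — matches
  U3 stuck-at-0: U1=1, U2=1, U3=0 [stuck-at-0], U4=1 → 1 — eliminated
  U1 stuck-at-0: U1=0 [stuck-at-0], U2=1, U3=0, U4=1 → 1 — eliminated
Only U2 stuck-at-0 reproduces the observed 0.

U2 stuck-at-0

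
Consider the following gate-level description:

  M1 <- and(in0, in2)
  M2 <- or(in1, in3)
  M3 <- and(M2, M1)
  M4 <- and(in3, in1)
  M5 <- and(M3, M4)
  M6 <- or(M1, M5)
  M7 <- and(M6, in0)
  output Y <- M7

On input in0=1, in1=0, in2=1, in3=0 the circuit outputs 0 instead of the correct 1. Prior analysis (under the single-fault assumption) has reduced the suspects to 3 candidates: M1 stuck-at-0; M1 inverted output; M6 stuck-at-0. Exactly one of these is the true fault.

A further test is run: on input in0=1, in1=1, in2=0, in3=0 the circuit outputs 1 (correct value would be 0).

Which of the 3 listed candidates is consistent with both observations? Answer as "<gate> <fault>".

Evaluate each candidate on input in0=1, in1=1, in2=0, in3=0:
  M1 stuck-at-0: M1=0 [stuck-at-0], M2=1, M3=0, M4=0, M5=0, M6=0, M7=0 → 0 — eliminated
  M1 inverted output: M1=1 [inverted output], M2=1, M3=1, M4=0, M5=0, M6=1, M7=1 → 1 — matches
  M6 stuck-at-0: M1=0, M2=1, M3=0, M4=0, M5=0, M6=0 [stuck-at-0], M7=0 → 0 — eliminated
Only M1 inverted output reproduces the observed 1.

M1 inverted output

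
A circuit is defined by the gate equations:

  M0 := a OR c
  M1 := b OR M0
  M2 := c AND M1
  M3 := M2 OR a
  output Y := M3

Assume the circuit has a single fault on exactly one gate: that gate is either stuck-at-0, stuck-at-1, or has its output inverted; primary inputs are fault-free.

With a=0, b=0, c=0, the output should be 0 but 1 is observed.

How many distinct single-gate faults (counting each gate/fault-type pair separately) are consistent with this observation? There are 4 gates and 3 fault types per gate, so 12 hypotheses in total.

4

Fault-free: M0=0, M1=0, M2=0, M3=0 → 0. Observed 1.
  M0 stuck-at-0: output 0 ✗
  M0 stuck-at-1: output 0 ✗
  M0 inverted output: output 0 ✗
  M1 stuck-at-0: output 0 ✗
  M1 stuck-at-1: output 0 ✗
  M1 inverted output: output 0 ✗
  M2 stuck-at-0: output 0 ✗
  M2 stuck-at-1: output 1 ✓
  M2 inverted output: output 1 ✓
  M3 stuck-at-0: output 0 ✗
  M3 stuck-at-1: output 1 ✓
  M3 inverted output: output 1 ✓
Consistent faults: {M2 stuck-at-1, M2 inverted output, M3 stuck-at-1, M3 inverted output} — 4 in all.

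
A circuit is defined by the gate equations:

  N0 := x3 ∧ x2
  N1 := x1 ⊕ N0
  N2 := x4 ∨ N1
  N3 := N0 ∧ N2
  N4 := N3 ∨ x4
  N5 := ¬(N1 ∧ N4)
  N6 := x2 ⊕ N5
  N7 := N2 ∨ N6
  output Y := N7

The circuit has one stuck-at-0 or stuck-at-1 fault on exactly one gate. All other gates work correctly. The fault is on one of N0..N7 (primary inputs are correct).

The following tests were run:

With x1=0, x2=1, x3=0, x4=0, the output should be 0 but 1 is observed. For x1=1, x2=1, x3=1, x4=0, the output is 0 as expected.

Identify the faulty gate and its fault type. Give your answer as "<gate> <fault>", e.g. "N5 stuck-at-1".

N0 stuck-at-1

Fault-free values for test 1 (x1=0, x2=1, x3=0, x4=0): N0=0, N1=0, N2=0, N3=0, N4=0, N5=1, N6=0, N7=0, giving Y=0. Observed 1.
Test 1: faults giving observed 1 are {N0 stuck-at-1, N1 stuck-at-1, N2 stuck-at-1, N5 stuck-at-0, N6 stuck-at-1, N7 stuck-at-1}.
Test 2 (x1=1, x2=1, x3=1, x4=0): fault-free N0=1, N1=0, N2=0, N3=0, N4=0, N5=1, N6=0, N7=0 → 0; observed 0. Eliminates N1 stuck-at-1, N2 stuck-at-1, N5 stuck-at-0, N6 stuck-at-1, N7 stuck-at-1.
Only N0 stuck-at-1 is consistent with every test.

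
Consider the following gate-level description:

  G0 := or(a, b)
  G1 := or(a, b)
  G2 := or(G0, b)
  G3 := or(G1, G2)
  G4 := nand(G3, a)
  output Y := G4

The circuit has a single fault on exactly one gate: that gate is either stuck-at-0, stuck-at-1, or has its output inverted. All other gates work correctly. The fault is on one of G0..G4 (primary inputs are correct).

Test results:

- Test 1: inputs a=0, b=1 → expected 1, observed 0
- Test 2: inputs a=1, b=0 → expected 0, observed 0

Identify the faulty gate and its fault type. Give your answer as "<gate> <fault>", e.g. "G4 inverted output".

Fault-free values for test 1 (a=0, b=1): G0=1, G1=1, G2=1, G3=1, G4=1, giving Y=1. Observed 0.
Test 1: faults giving observed 0 are {G4 stuck-at-0, G4 inverted output}.
Test 2 (a=1, b=0): fault-free G0=1, G1=1, G2=1, G3=1, G4=0 → 0; observed 0. Eliminates G4 inverted output.
Only G4 stuck-at-0 is consistent with every test.

G4 stuck-at-0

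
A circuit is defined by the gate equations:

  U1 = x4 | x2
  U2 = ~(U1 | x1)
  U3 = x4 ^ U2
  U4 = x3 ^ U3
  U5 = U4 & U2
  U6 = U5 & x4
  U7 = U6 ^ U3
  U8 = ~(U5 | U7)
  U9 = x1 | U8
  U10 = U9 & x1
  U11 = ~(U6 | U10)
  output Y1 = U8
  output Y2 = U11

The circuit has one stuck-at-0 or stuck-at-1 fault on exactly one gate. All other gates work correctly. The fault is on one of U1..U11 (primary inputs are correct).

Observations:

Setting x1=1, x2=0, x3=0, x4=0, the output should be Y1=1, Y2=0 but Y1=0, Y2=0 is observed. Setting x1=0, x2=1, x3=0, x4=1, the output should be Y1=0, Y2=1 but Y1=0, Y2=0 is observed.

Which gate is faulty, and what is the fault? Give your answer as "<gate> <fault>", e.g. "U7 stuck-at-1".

U5 stuck-at-1

Fault-free values for test 1 (x1=1, x2=0, x3=0, x4=0): U1=0, U2=0, U3=0, U4=0, U5=0, U6=0, U7=0, U8=1, U9=1, U10=1, U11=0, giving Y1=1, Y2=0. Observed Y1=0, Y2=0.
Test 1: faults giving observed Y1=0, Y2=0 are {U2 stuck-at-1, U3 stuck-at-1, U5 stuck-at-1, U6 stuck-at-1, U7 stuck-at-1, U8 stuck-at-0}.
Test 2 (x1=0, x2=1, x3=0, x4=1): fault-free U1=1, U2=0, U3=1, U4=1, U5=0, U6=0, U7=1, U8=0, U9=0, U10=0, U11=1 → Y1=0, Y2=1; observed Y1=0, Y2=0. Eliminates U2 stuck-at-1, U3 stuck-at-1, U6 stuck-at-1, U7 stuck-at-1, U8 stuck-at-0.
Only U5 stuck-at-1 is consistent with every test.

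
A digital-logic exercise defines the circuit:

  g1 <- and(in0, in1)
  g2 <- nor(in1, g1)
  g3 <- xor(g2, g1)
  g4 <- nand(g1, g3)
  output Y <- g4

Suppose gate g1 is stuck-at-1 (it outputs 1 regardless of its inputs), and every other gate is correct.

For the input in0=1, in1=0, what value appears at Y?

Propagate with g1 forced: g1=1 [stuck-at-1], g2=0, g3=1, g4=0.
So Y = 0. (Without the fault it would be 1.)

0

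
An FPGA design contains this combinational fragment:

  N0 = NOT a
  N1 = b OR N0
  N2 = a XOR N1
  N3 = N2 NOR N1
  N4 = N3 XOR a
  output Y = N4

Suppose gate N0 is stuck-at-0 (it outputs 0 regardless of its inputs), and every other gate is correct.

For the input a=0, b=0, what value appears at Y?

Propagate with N0 forced: N0=0 [stuck-at-0], N1=0, N2=0, N3=1, N4=1.
So Y = 1. (Without the fault it would be 0.)

1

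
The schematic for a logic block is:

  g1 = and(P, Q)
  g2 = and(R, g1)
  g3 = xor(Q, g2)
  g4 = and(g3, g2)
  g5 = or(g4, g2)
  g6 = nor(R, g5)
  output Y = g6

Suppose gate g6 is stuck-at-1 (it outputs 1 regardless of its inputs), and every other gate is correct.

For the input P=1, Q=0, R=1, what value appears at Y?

1

Propagate with g6 forced: g1=0, g2=0, g3=0, g4=0, g5=0, g6=1 [stuck-at-1].
So Y = 1. (Without the fault it would be 0.)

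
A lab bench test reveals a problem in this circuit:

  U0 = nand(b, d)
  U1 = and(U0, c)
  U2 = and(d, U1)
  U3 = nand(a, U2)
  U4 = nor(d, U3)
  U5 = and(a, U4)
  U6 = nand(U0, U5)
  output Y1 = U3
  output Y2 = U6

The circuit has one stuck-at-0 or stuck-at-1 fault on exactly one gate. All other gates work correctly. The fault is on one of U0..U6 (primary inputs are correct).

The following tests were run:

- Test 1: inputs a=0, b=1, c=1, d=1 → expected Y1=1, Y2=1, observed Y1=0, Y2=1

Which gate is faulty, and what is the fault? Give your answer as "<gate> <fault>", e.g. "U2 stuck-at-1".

U3 stuck-at-0

Fault-free values for test 1 (a=0, b=1, c=1, d=1): U0=0, U1=0, U2=0, U3=1, U4=0, U5=0, U6=1, giving Y1=1, Y2=1. Observed Y1=0, Y2=1.
Test 1: faults giving observed Y1=0, Y2=1 are {U3 stuck-at-0}.
Only U3 stuck-at-0 is consistent with every test.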